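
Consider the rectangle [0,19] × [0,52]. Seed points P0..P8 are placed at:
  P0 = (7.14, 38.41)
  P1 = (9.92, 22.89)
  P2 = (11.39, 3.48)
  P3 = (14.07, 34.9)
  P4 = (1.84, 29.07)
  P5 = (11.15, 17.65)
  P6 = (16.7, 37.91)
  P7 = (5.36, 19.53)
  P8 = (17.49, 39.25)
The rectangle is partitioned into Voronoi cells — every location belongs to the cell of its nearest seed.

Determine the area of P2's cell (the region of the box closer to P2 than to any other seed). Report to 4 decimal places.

Area of P2's cell: 194.5033

1. box [0,19]×[0,52]: [(0, 0) (19, 0) (19, 52) (0, 52)]
2. ⊥bis P2·P0 via (9.265,20.945): [(0, 19.8177) (0, 0) (19, 0) (19, 22.1295)]  |A|=398.4983
3. ⊥bis P2·P1 via (10.655,13.185): [(0, 12.3781) (0, 0) (19, 0) (19, 13.817)]  |A|=248.853
4. ⊥bis P2·P3 via (12.73,19.19): [(0, 12.3781) (0, 0) (19, 0) (19, 13.817)]  |A|=248.853
5. ⊥bis P2·P4 via (6.615,16.275): [(0, 12.3781) (0, 0) (19, 0) (19, 13.817)]  |A|=248.853
6. ⊥bis P2·P5 via (11.27,10.565): [(0, 10.3741) (0, 0) (19, 0) (19, 10.6959)]  |A|=200.1654
7. ⊥bis P2·P6 via (14.045,20.695): [(0, 10.3741) (0, 0) (19, 0) (19, 10.6959)]  |A|=200.1654
8. ⊥bis P2·P7 via (8.375,11.505): [(5.6182, 10.4693) (0, 8.3585) (0, 0) (19, 0) (19, 10.6959)]  |A|=194.5033
9. ⊥bis P2·P8 via (14.44,21.365): [(5.6182, 10.4693) (0, 8.3585) (0, 0) (19, 0) (19, 10.6959)]  |A|=194.5033
10. canonical 5-gon: [(5.6182, 10.4693) (0, 8.3585) (0, 0) (19, 0) (19, 10.6959)]
11. shoelace: 194.5033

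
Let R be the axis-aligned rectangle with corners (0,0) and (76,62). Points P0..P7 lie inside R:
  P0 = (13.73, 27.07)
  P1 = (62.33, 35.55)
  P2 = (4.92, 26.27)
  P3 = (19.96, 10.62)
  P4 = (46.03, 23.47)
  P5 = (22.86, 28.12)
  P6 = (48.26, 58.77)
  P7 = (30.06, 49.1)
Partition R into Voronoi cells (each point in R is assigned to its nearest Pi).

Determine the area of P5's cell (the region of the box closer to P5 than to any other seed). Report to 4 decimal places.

Area of P5's cell: 334.8156

1. box [0,76]×[0,62]: [(0, 0) (76, 0) (76, 62) (0, 62)]
2. ⊥bis P5·P0 via (18.295,27.595): [(21.4686, 0) (76, 0) (76, 62) (14.3382, 62)]  |A|=3601.9888
3. ⊥bis P5·P1 via (42.595,31.835): [(21.4686, 0) (48.5878, 0) (36.9166, 62) (14.3382, 62)]  |A|=1540.6242
4. ⊥bis P5·P2 via (13.89,27.195): [(21.4686, 0) (48.5878, 0) (36.9166, 62) (14.3382, 62)]  |A|=1540.6242
5. ⊥bis P5·P3 via (21.41,19.37): [(19.1988, 19.7364) (45.6992, 15.3449) (36.9166, 62) (14.3382, 62)]  |A|=1076.0256
6. ⊥bis P5·P4 via (34.445,25.795): [(19.1988, 19.7364) (32.7775, 17.4862) (39.2371, 49.673) (36.9166, 62) (14.3382, 62)]  |A|=861.1564
7. ⊥bis P5·P6 via (35.56,43.445): [(14.4613, 60.9297) (19.1988, 19.7364) (32.7775, 17.4862) (37.6411, 41.7204)]  |A|=601.9298
8. ⊥bis P5·P7 via (26.46,38.61): [(16.6407, 41.9798) (19.1988, 19.7364) (32.7775, 17.4862) (36.3366, 35.2205)]  |A|=334.8156
9. canonical 4-gon: [(16.6407, 41.9798) (19.1988, 19.7364) (32.7775, 17.4862) (36.3366, 35.2205)]
10. shoelace: 334.8156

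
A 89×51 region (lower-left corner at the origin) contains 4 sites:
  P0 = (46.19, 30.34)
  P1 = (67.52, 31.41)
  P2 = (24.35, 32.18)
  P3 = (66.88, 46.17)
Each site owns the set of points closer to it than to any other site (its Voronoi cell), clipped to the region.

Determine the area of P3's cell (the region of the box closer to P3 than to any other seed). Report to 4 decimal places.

1. box [0,89]×[0,51]: [(0, 0) (89, 0) (89, 51) (0, 51)]
2. ⊥bis P3·P0 via (56.535,38.255): [(85.8041, 0) (89, 0) (89, 51) (46.7838, 51)]  |A|=1158.0111
3. ⊥bis P3·P1 via (67.2,38.79): [(56.4813, 38.3252) (89, 39.7353) (89, 51) (46.7838, 51)]  |A|=450.6982
4. ⊥bis P3·P2 via (45.615,39.175): [(56.4813, 38.3252) (89, 39.7353) (89, 51) (46.7838, 51)]  |A|=450.6982
5. canonical 4-gon: [(56.4813, 38.3252) (89, 39.7353) (89, 51) (46.7838, 51)]
6. shoelace: 450.6982

Area of P3's cell: 450.6982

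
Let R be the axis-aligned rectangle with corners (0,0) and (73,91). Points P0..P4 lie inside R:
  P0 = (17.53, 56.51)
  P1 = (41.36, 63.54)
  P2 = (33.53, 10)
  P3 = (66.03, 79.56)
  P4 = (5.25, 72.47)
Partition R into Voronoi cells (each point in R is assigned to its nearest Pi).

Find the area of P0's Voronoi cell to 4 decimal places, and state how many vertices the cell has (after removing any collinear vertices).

Area of P0's cell: 1150.7315 (4 vertices)

1. box [0,73]×[0,91]: [(0, 0) (73, 0) (73, 91) (0, 91)]
2. ⊥bis P0·P1 via (29.445,60.025): [(0, 0) (47.1528, 0) (20.3072, 91) (0, 91)]  |A|=3069.4269
3. ⊥bis P0·P2 via (25.53,33.255): [(0, 24.4724) (36.254, 36.9442) (20.3072, 91) (0, 91)]  |A|=1754.8065
4. ⊥bis P0·P3 via (41.78,68.035): [(0, 24.4724) (36.254, 36.9442) (20.3072, 91) (0, 91)]  |A|=1754.8065
5. ⊥bis P0·P4 via (11.39,64.49): [(0, 55.7263) (0, 24.4724) (36.254, 36.9442) (25.0314, 74.986)]  |A|=1150.7315
6. canonical 4-gon: [(0, 55.7263) (0, 24.4724) (36.254, 36.9442) (25.0314, 74.986)]
7. shoelace: 1150.7315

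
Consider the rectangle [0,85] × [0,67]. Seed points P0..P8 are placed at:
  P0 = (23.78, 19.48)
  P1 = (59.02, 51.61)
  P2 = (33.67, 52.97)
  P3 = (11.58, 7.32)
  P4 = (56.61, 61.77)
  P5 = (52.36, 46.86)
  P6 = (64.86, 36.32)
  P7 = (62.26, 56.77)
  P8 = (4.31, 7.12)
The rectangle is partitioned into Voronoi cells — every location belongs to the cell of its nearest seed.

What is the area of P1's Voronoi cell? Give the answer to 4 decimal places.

Area of P1's cell: 119.9476

1. box [0,85]×[0,67]: [(0, 0) (85, 0) (85, 67) (0, 67)]
2. ⊥bis P1·P0 via (41.4,35.545): [(73.8081, 0) (85, 0) (85, 67) (12.721, 67)]  |A|=2796.2768
3. ⊥bis P1·P2 via (46.345,52.29): [(45.2218, 31.3533) (73.8081, 0) (85, 0) (85, 67) (47.1342, 67)]  |A|=2182.9183
4. ⊥bis P1·P3 via (35.3,29.465): [(45.2218, 31.3533) (73.8081, 0) (85, 0) (85, 67) (47.1342, 67)]  |A|=2182.9183
5. ⊥bis P1·P4 via (57.815,56.69): [(46.4363, 53.9909) (45.2218, 31.3533) (73.8081, 0) (85, 0) (85, 63.1384)]  |A|=1862.1596
6. ⊥bis P1·P5 via (55.69,49.235): [(51.4498, 55.1802) (85, 8.1393) (85, 63.1384)]  |A|=922.6146
7. ⊥bis P1·P6 via (61.94,43.965): [(51.4498, 55.1802) (59.982, 43.2171) (85, 52.7727) (85, 63.1384)]  |A|=364.2951
8. ⊥bis P1·P7 via (60.64,54.19): [(56.9756, 56.4909) (51.4498, 55.1802) (59.982, 43.2171) (71.2569, 47.5236)]  |A|=119.9476
9. ⊥bis P1·P8 via (31.665,29.365): [(56.9756, 56.4909) (51.4498, 55.1802) (59.982, 43.2171) (71.2569, 47.5236)]  |A|=119.9476
10. canonical 4-gon: [(56.9756, 56.4909) (51.4498, 55.1802) (59.982, 43.2171) (71.2569, 47.5236)]
11. shoelace: 119.9476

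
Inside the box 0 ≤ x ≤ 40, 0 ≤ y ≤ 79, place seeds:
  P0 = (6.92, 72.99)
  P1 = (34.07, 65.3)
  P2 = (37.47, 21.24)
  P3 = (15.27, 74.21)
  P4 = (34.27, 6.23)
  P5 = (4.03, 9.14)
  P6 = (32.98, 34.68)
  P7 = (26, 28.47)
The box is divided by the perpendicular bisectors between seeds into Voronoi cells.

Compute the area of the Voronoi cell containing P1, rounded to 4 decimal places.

1. box [0,40]×[0,79]: [(0, 0) (40, 0) (40, 79) (0, 79)]
2. ⊥bis P1·P0 via (20.495,69.145): [(0.9103, 0) (40, 0) (40, 79) (23.2863, 79)]  |A|=2204.2333
3. ⊥bis P1·P2 via (35.77,43.27): [(12.661, 41.4867) (40, 43.5964) (40, 79) (23.2863, 79)]  |A|=797.4405
4. ⊥bis P1·P3 via (24.67,69.755): [(14.7232, 48.7674) (12.661, 41.4867) (40, 43.5964) (40, 79) (29.0515, 79)]  |A|=710.2921
5. ⊥bis P1·P4 via (34.17,35.765): [(14.7232, 48.7674) (12.661, 41.4867) (40, 43.5964) (40, 79) (29.0515, 79)]  |A|=710.2921
6. ⊥bis P1·P5 via (19.05,37.22): [(14.7232, 48.7674) (12.661, 41.4867) (40, 43.5964) (40, 79) (29.0515, 79)]  |A|=710.2921
7. ⊥bis P1·P6 via (33.525,49.99): [(15.605, 50.6279) (40, 49.7595) (40, 79) (29.0515, 79)]  |A|=511.9766
8. ⊥bis P1·P7 via (30.035,46.885): [(15.605, 50.6279) (40, 49.7595) (40, 79) (29.0515, 79)]  |A|=511.9766
9. canonical 4-gon: [(15.605, 50.6279) (40, 49.7595) (40, 79) (29.0515, 79)]
10. shoelace: 511.9766

Area of P1's cell: 511.9766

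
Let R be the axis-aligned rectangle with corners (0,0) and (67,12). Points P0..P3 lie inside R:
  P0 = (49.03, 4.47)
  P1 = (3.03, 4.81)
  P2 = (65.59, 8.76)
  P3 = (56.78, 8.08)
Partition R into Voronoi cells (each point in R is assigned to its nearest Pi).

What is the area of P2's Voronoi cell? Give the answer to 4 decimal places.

Area of P2's cell: 67.5385

1. box [0,67]×[0,12]: [(0, 0) (67, 0) (67, 12) (0, 12)]
2. ⊥bis P2·P0 via (57.31,6.615): [(59.0237, 0) (67, 0) (67, 12) (55.915, 12)]  |A|=114.3682
3. ⊥bis P2·P1 via (34.31,6.785): [(59.0237, 0) (67, 0) (67, 12) (55.915, 12)]  |A|=114.3682
4. ⊥bis P2·P3 via (61.185,8.42): [(61.8349, 0) (67, 0) (67, 12) (60.9087, 12)]  |A|=67.5385
5. canonical 4-gon: [(61.8349, 0) (67, 0) (67, 12) (60.9087, 12)]
6. shoelace: 67.5385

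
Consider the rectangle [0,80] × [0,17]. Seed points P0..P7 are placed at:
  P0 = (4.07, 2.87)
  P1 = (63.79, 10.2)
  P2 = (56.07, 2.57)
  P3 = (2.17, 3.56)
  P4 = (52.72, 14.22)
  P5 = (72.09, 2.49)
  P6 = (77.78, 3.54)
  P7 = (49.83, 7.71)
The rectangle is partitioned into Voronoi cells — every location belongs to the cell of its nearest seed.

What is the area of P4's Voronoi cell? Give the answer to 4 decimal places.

1. box [0,80]×[0,17]: [(0, 0) (80, 0) (80, 17) (0, 17)]
2. ⊥bis P4·P0 via (28.395,8.545): [(30.3885, 0) (80, 0) (80, 17) (26.4225, 17)]  |A|=877.1065
3. ⊥bis P4·P1 via (58.255,12.21): [(30.3885, 0) (53.821, 0) (59.9945, 17) (26.4225, 17)]  |A|=484.5381
4. ⊥bis P4·P2 via (54.395,8.395): [(30.0624, 1.3981) (57.1581, 9.1896) (59.9945, 17) (26.4225, 17)]  |A|=356.6596
5. ⊥bis P4·P3 via (27.445,8.89): [(30.0624, 1.3981) (57.1581, 9.1896) (59.9945, 17) (26.4225, 17)]  |A|=356.6596
6. ⊥bis P4·P5 via (62.405,8.355): [(30.0624, 1.3981) (57.1581, 9.1896) (59.9945, 17) (26.4225, 17)]  |A|=356.6596
7. ⊥bis P4·P6 via (65.25,8.88): [(30.0624, 1.3981) (57.1581, 9.1896) (59.9945, 17) (26.4225, 17)]  |A|=356.6596
8. ⊥bis P4·P7 via (51.275,10.965): [(56.0149, 8.8608) (57.1581, 9.1896) (59.9945, 17) (37.6806, 17)]  |A|=94.8069
9. canonical 4-gon: [(56.0149, 8.8608) (57.1581, 9.1896) (59.9945, 17) (37.6806, 17)]
10. shoelace: 94.8069

Area of P4's cell: 94.8069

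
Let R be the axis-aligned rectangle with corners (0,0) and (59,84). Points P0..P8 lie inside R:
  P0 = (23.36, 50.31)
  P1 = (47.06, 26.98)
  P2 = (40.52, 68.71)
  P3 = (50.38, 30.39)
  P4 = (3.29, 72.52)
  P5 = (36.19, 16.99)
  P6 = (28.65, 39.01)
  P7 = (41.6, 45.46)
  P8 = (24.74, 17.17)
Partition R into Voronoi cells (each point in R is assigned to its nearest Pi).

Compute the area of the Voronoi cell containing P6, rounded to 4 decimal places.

Area of P6's cell: 396.9943

1. box [0,59]×[0,84]: [(0, 0) (59, 0) (59, 84) (0, 84)]
2. ⊥bis P6·P0 via (26.005,44.66): [(0, 32.486) (0, 0) (59, 0) (59, 60.1063)]  |A|=2731.4731
3. ⊥bis P6·P1 via (37.855,32.995): [(54.0596, 57.7935) (0, 32.486) (0, 0) (16.2944, 0)]  |A|=1348.9455
4. ⊥bis P6·P2 via (34.585,53.86): [(47.9887, 48.503) (40.5579, 51.4728) (0, 32.486) (0, 0) (16.2944, 0)]  |A|=1305.4131
5. ⊥bis P6·P3 via (39.515,34.7): [(40.3583, 36.826) (45.4008, 49.5373) (40.5579, 51.4728) (0, 32.486) (0, 0) (16.2944, 0)]  |A|=1286.3573
6. ⊥bis P6·P4 via (15.97,55.765): [(40.3583, 36.826) (45.4008, 49.5373) (40.5579, 51.4728) (0, 32.486) (0, 0) (16.2944, 0)]  |A|=1286.3573
7. ⊥bis P6·P5 via (32.42,28): [(35.2168, 28.9577) (40.3583, 36.826) (45.4008, 49.5373) (40.5579, 51.4728) (0, 32.486) (0, 16.8989)]  |A|=752.8705
8. ⊥bis P6·P7 via (35.125,42.235): [(35.2168, 28.9577) (38.9174, 34.6208) (32.4211, 47.6637) (0, 32.486) (0, 16.8989)]  |A|=641.4424
9. ⊥bis P6·P8 via (26.695,28.09): [(30.627, 27.3861) (35.2168, 28.9577) (38.9174, 34.6208) (32.4211, 47.6637) (0.5921, 32.7632)]  |A|=396.9943
10. canonical 5-gon: [(30.627, 27.3861) (35.2168, 28.9577) (38.9174, 34.6208) (32.4211, 47.6637) (0.5921, 32.7632)]
11. shoelace: 396.9943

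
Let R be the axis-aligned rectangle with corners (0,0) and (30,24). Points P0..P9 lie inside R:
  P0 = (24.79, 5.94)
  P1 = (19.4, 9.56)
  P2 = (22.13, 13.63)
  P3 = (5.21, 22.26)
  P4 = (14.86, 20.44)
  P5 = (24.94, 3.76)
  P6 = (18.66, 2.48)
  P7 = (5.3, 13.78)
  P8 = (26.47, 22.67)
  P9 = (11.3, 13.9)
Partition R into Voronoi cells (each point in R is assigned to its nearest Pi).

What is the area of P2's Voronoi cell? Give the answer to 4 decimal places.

1. box [0,30]×[0,24]: [(0, 0) (30, 0) (30, 24) (0, 24)]
2. ⊥bis P2·P0 via (23.46,9.785): [(0, 1.6701) (30, 12.0472) (30, 24) (0, 24)]  |A|=514.2404
3. ⊥bis P2·P1 via (20.765,11.595): [(23.4623, 9.7858) (30, 12.0472) (30, 24) (2.2711, 24)]  |A|=236.1444
4. ⊥bis P2·P3 via (13.67,17.945): [(13.0654, 16.7596) (23.4623, 9.7858) (30, 12.0472) (30, 24) (16.7583, 24)]  |A|=183.6978
5. ⊥bis P2·P4 via (18.495,17.035): [(16.2414, 14.6292) (23.4623, 9.7858) (30, 12.0472) (30, 24) (25.0193, 24)]  |A|=129.5603
6. ⊥bis P2·P5 via (23.535,8.695): [(16.2414, 14.6292) (23.4623, 9.7858) (30, 12.0472) (30, 24) (25.0193, 24)]  |A|=129.5603
7. ⊥bis P2·P6 via (20.395,8.055): [(16.2414, 14.6292) (23.4623, 9.7858) (30, 12.0472) (30, 24) (25.0193, 24)]  |A|=129.5603
8. ⊥bis P2·P7 via (13.715,13.705): [(16.2414, 14.6292) (23.4623, 9.7858) (30, 12.0472) (30, 24) (25.0193, 24)]  |A|=129.5603
9. ⊥bis P2·P8 via (24.3,18.15): [(21.0162, 19.7265) (16.2414, 14.6292) (23.4623, 9.7858) (30, 12.0472) (30, 15.4135)]  |A|=80.3481
10. ⊥bis P2·P9 via (16.715,13.765): [(21.0162, 19.7265) (16.7501, 15.1722) (16.7284, 14.3026) (23.4623, 9.7858) (30, 12.0472) (30, 15.4135)]  |A|=80.1329
11. canonical 6-gon: [(21.0162, 19.7265) (16.7501, 15.1722) (16.7284, 14.3026) (23.4623, 9.7858) (30, 12.0472) (30, 15.4135)]
12. shoelace: 80.1329

Area of P2's cell: 80.1329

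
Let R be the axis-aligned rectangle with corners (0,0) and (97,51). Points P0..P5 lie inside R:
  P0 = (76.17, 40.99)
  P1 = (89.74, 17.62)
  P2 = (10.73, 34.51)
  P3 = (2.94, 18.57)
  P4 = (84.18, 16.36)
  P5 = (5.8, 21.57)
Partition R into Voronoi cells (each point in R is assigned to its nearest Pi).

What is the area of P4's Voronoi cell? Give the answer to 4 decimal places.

Area of P4's cell: 1032.9869

1. box [0,97]×[0,51]: [(0, 0) (97, 0) (97, 51) (0, 51)]
2. ⊥bis P4·P0 via (80.175,28.675): [(0, 2.601) (0, 0) (97, 0) (97, 34.1467)]  |A|=1782.2657
3. ⊥bis P4·P1 via (86.96,16.99): [(84.028, 29.928) (0, 2.601) (0, 0) (90.8103, 0)]  |A|=1468.1666
4. ⊥bis P4·P2 via (47.455,25.435): [(84.028, 29.928) (45.4664, 17.3873) (41.1698, 0) (90.8103, 0)]  |A|=1051.1208
5. ⊥bis P4·P3 via (43.56,17.465): [(84.028, 29.928) (45.4664, 17.3873) (43.3218, 8.7086) (43.0849, 0) (90.8103, 0)]  |A|=1042.782
6. ⊥bis P4·P5 via (44.99,18.965): [(84.028, 29.928) (45.4664, 17.3873) (44.6712, 14.1696) (43.7294, 0) (90.8103, 0)]  |A|=1032.9869
7. canonical 5-gon: [(84.028, 29.928) (45.4664, 17.3873) (44.6712, 14.1696) (43.7294, 0) (90.8103, 0)]
8. shoelace: 1032.9869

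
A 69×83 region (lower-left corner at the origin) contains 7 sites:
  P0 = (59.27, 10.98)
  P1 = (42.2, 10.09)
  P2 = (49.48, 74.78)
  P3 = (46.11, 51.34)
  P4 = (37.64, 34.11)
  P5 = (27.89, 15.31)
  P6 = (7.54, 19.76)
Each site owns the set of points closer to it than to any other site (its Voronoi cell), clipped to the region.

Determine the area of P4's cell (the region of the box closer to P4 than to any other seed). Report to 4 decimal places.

1. box [0,69]×[0,83]: [(0, 0) (69, 0) (69, 83) (0, 83)]
2. ⊥bis P4·P0 via (48.455,22.545): [(0, 0) (24.3465, 0) (69, 41.7576) (69, 83) (0, 83)]  |A|=4794.6886
3. ⊥bis P4·P1 via (39.92,22.1): [(0, 14.5215) (50.0319, 24.0197) (69, 41.7576) (69, 83) (0, 83)]  |A|=4139.0209
4. ⊥bis P4·P2 via (43.56,54.445): [(0, 67.1263) (0, 14.5215) (50.0319, 24.0197) (69, 41.7576) (69, 47.0388)]  |A|=2350.7189
5. ⊥bis P4·P3 via (41.875,42.725): [(0, 63.3101) (0, 14.5215) (50.0319, 24.0197) (60.332, 33.6518)]  |A|=1663.7987
6. ⊥bis P4·P5 via (32.765,24.71): [(0, 63.3101) (0, 41.7025) (38.3663, 21.8051) (50.0319, 24.0197) (60.332, 33.6518)]  |A|=1142.3815
7. ⊥bis P4·P6 via (22.59,26.935): [(6.8549, 59.9403) (20.6571, 30.9894) (38.3663, 21.8051) (50.0319, 24.0197) (60.332, 33.6518)]  |A|=843.2332
8. canonical 5-gon: [(6.8549, 59.9403) (20.6571, 30.9894) (38.3663, 21.8051) (50.0319, 24.0197) (60.332, 33.6518)]
9. shoelace: 843.2332

Area of P4's cell: 843.2332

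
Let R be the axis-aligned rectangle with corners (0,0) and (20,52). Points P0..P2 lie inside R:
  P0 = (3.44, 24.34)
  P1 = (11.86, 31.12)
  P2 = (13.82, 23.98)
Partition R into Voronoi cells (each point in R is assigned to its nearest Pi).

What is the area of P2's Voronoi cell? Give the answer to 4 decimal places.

Area of P2's cell: 327.8819

1. box [0,20]×[0,52]: [(0, 0) (20, 0) (20, 52) (0, 52)]
2. ⊥bis P2·P0 via (8.63,24.16): [(7.7921, 0) (20, 0) (20, 52) (9.5955, 52)]  |A|=587.9216
3. ⊥bis P2·P1 via (12.84,27.55): [(8.7082, 26.4158) (7.7921, 0) (20, 0) (20, 29.5155)]  |A|=327.8819
4. canonical 4-gon: [(8.7082, 26.4158) (7.7921, 0) (20, 0) (20, 29.5155)]
5. shoelace: 327.8819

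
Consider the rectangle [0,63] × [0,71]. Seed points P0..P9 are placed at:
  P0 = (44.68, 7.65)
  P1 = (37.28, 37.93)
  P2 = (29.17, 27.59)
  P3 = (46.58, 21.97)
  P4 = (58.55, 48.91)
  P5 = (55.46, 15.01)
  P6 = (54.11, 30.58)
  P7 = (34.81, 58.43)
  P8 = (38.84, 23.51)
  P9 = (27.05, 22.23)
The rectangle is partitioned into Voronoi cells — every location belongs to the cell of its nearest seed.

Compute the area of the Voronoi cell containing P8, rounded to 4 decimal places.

1. box [0,63]×[0,71]: [(0, 0) (63, 0) (63, 71) (0, 71)]
2. ⊥bis P8·P0 via (41.76,15.58): [(0, 0.2031) (63, 23.401) (63, 71) (0, 71)]  |A|=3729.4713
3. ⊥bis P8·P1 via (38.06,30.72): [(0, 26.6026) (0, 0.2031) (63, 23.401) (63, 33.4181)]  |A|=1147.1214
4. ⊥bis P8·P2 via (34.005,25.55): [(36.0967, 30.5076) (27.5982, 10.3653) (63, 23.401) (63, 33.4181)]  |A|=435.89
5. ⊥bis P8·P3 via (42.71,22.74): [(44.435, 31.4097) (36.0967, 30.5076) (27.5982, 10.3653) (41.2479, 15.3914)]  |A|=181.4549
6. ⊥bis P8·P4 via (48.695,36.21): [(44.435, 31.4097) (36.0967, 30.5076) (27.5982, 10.3653) (41.2479, 15.3914)]  |A|=181.4549
7. ⊥bis P8·P5 via (47.15,19.26): [(44.435, 31.4097) (36.0967, 30.5076) (27.5982, 10.3653) (41.2479, 15.3914)]  |A|=181.4549
8. ⊥bis P8·P6 via (46.475,27.045): [(44.435, 31.4097) (36.0967, 30.5076) (27.5982, 10.3653) (41.2479, 15.3914)]  |A|=181.4549
9. ⊥bis P8·P7 via (36.825,40.97): [(44.435, 31.4097) (36.0967, 30.5076) (27.5982, 10.3653) (41.2479, 15.3914)]  |A|=181.4549
10. ⊥bis P8·P9 via (32.945,22.87): [(44.435, 31.4097) (36.0967, 30.5076) (32.9305, 23.0034) (34.0449, 12.7391) (41.2479, 15.3914)]  |A|=147.0473
11. canonical 5-gon: [(44.435, 31.4097) (36.0967, 30.5076) (32.9305, 23.0034) (34.0449, 12.7391) (41.2479, 15.3914)]
12. shoelace: 147.0473

Area of P8's cell: 147.0473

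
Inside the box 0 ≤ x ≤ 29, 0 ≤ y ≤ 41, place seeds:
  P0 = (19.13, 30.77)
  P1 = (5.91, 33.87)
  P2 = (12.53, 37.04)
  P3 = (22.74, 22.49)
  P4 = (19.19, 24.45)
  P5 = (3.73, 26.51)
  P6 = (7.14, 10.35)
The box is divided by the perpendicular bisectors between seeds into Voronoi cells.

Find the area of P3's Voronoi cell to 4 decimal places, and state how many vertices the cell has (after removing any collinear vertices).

1. box [0,29]×[0,41]: [(0, 0) (29, 0) (29, 41) (0, 41)]
2. ⊥bis P3·P0 via (20.935,26.63): [(0, 17.5025) (0, 0) (29, 0) (29, 30.1463)]  |A|=690.9077
3. ⊥bis P3·P1 via (14.325,28.18): [(10.0755, 21.8954) (0, 6.9946) (0, 0) (29, 0) (29, 30.1463)]  |A|=637.9714
4. ⊥bis P3·P2 via (17.635,29.765): [(10.0755, 21.8954) (0, 6.9946) (0, 0) (29, 0) (29, 30.1463)]  |A|=637.9714
5. ⊥bis P3·P4 via (20.965,23.47): [(23.2723, 27.649) (8.0069, 0) (29, 0) (29, 30.1463)]  |A|=376.5537
6. ⊥bis P3·P5 via (13.235,24.5): [(23.2723, 27.649) (8.0833, 0.1383) (8.054, 0) (29, 0) (29, 30.1463)]  |A|=376.5504
7. ⊥bis P3·P6 via (14.94,16.42): [(23.2723, 27.649) (16.1875, 14.8169) (27.7181, 0) (29, 0) (29, 30.1463)]  |A|=230.5239
8. canonical 5-gon: [(23.2723, 27.649) (16.1875, 14.8169) (27.7181, 0) (29, 0) (29, 30.1463)]
9. shoelace: 230.5239

Area of P3's cell: 230.5239 (5 vertices)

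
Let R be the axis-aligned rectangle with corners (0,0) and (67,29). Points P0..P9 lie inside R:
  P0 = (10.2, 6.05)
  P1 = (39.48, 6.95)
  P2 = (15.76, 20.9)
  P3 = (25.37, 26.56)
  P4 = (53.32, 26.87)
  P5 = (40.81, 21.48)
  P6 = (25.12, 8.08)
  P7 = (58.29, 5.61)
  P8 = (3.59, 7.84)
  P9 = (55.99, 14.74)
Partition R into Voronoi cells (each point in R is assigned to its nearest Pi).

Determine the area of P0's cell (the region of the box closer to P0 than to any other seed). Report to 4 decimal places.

1. box [0,67]×[0,29]: [(0, 0) (67, 0) (67, 29) (0, 29)]
2. ⊥bis P0·P1 via (24.84,6.5): [(0, 0) (25.0398, 0) (24.1484, 29) (0, 29)]  |A|=713.2289
3. ⊥bis P0·P2 via (12.98,13.475): [(0, 18.3349) (0, 0) (25.0398, 0) (24.7612, 9.064)]  |A|=340.4767
4. ⊥bis P0·P3 via (17.785,16.305): [(0, 18.3349) (0, 0) (25.0398, 0) (24.7612, 9.064)]  |A|=340.4767
5. ⊥bis P0·P4 via (31.76,16.46): [(0, 18.3349) (0, 0) (25.0398, 0) (24.7612, 9.064)]  |A|=340.4767
6. ⊥bis P0·P5 via (25.505,13.765): [(0, 18.3349) (0, 0) (25.0398, 0) (24.7612, 9.064)]  |A|=340.4767
7. ⊥bis P0·P6 via (17.66,7.065): [(16.9923, 11.9728) (0, 18.3349) (0, 0) (18.6213, 0)]  |A|=267.2492
8. ⊥bis P0·P7 via (34.245,5.83): [(16.9923, 11.9728) (0, 18.3349) (0, 0) (18.6213, 0)]  |A|=267.2492
9. ⊥bis P0·P8 via (6.895,6.945): [(16.9923, 11.9728) (9.0607, 14.9424) (5.0143, 0) (18.6213, 0)]  |A|=146.723
10. ⊥bis P0·P9 via (33.095,10.395): [(16.9923, 11.9728) (9.0607, 14.9424) (5.0143, 0) (18.6213, 0)]  |A|=146.723
11. canonical 4-gon: [(16.9923, 11.9728) (9.0607, 14.9424) (5.0143, 0) (18.6213, 0)]
12. shoelace: 146.723

Area of P0's cell: 146.7230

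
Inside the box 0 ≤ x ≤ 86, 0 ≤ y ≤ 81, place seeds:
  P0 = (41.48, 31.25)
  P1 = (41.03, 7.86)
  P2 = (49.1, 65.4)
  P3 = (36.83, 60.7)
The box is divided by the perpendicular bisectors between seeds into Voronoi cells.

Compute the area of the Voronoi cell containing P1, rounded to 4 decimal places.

Area of P1's cell: 1678.8428

1. box [0,86]×[0,81]: [(0, 0) (86, 0) (86, 81) (0, 81)]
2. ⊥bis P1·P0 via (41.255,19.555): [(0, 20.3487) (0, 0) (86, 0) (86, 18.6942)]  |A|=1678.8428
3. ⊥bis P1·P2 via (45.065,36.63): [(0, 20.3487) (0, 0) (86, 0) (86, 18.6942)]  |A|=1678.8428
4. ⊥bis P1·P3 via (38.93,34.28): [(0, 20.3487) (0, 0) (86, 0) (86, 18.6942)]  |A|=1678.8428
5. canonical 4-gon: [(0, 20.3487) (0, 0) (86, 0) (86, 18.6942)]
6. shoelace: 1678.8428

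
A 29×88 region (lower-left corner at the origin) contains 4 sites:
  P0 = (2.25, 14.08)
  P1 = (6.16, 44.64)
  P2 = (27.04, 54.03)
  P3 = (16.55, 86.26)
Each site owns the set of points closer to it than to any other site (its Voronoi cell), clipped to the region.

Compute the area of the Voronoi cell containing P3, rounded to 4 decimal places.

1. box [0,29]×[0,88]: [(0, 0) (29, 0) (29, 88) (0, 88)]
2. ⊥bis P3·P0 via (9.4,50.17): [(0, 52.0323) (29, 46.2869) (29, 88) (0, 88)]  |A|=1126.3713
3. ⊥bis P3·P1 via (11.355,65.45): [(0, 68.2847) (29, 61.0451) (29, 88) (0, 88)]  |A|=676.7184
4. ⊥bis P3·P2 via (21.795,70.145): [(0, 68.2847) (9.0997, 66.013) (29, 72.49) (29, 88) (0, 88)]  |A|=562.8396
5. canonical 5-gon: [(0, 68.2847) (9.0997, 66.013) (29, 72.49) (29, 88) (0, 88)]
6. shoelace: 562.8396

Area of P3's cell: 562.8396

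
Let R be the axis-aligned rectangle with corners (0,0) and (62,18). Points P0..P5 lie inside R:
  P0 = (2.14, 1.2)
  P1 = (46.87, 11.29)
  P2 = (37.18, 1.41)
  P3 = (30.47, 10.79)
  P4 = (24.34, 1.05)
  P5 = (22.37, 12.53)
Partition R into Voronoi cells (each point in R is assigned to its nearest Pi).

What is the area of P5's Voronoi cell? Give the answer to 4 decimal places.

Area of P5's cell: 204.4871

1. box [0,62]×[0,18]: [(0, 0) (62, 0) (62, 18) (0, 18)]
2. ⊥bis P5·P0 via (12.255,6.865): [(16.0998, 0) (62, 0) (62, 18) (6.0187, 18)]  |A|=916.9331
3. ⊥bis P5·P1 via (34.62,11.91): [(16.0998, 0) (34.0172, 0) (34.9282, 18) (6.0187, 18)]  |A|=421.442
4. ⊥bis P5·P2 via (29.775,6.97): [(16.0998, 0) (24.5416, 0) (34.7021, 13.5321) (34.9282, 18) (6.0187, 18)]  |A|=357.3298
5. ⊥bis P5·P3 via (26.42,11.66): [(16.0998, 0) (23.9153, 0) (27.7819, 18) (6.0187, 18)]  |A|=266.2077
6. ⊥bis P5·P4 via (23.355,6.79): [(13.2666, 5.0588) (25.4511, 7.1497) (27.7819, 18) (6.0187, 18)]  |A|=204.4871
7. canonical 4-gon: [(13.2666, 5.0588) (25.4511, 7.1497) (27.7819, 18) (6.0187, 18)]
8. shoelace: 204.4871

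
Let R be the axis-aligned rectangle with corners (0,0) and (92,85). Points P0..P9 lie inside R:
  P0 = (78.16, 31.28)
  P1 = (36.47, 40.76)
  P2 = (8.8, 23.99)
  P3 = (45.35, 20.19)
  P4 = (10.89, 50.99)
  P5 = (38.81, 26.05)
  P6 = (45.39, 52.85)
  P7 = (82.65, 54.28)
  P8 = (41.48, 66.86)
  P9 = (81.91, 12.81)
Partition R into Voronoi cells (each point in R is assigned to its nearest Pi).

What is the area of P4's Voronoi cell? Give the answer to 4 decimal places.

Area of P4's cell: 1030.3476

1. box [0,92]×[0,85]: [(0, 0) (92, 0) (92, 85) (0, 85)]
2. ⊥bis P4·P0 via (44.525,41.135): [(0, 0) (32.4725, 0) (57.3774, 85) (0, 85)]  |A|=3818.6201
3. ⊥bis P4·P1 via (23.68,45.875): [(0, 0) (5.3336, 0) (39.3269, 85) (0, 85)]  |A|=1898.0724
4. ⊥bis P4·P2 via (9.845,37.49): [(0, 38.2521) (20.0119, 36.703) (39.3269, 85) (0, 85)]  |A|=1417.4444
5. ⊥bis P4·P3 via (28.12,35.59): [(0, 38.2521) (20.0119, 36.703) (39.3269, 85) (0, 85)]  |A|=1417.4444
6. ⊥bis P4·P5 via (24.85,38.52): [(0, 38.2521) (20.0119, 36.703) (39.3269, 85) (0, 85)]  |A|=1417.4444
7. ⊥bis P4·P6 via (28.14,51.92): [(0, 38.2521) (20.0119, 36.703) (27.8974, 56.4205) (26.3566, 85) (0, 85)]  |A|=1232.1007
8. ⊥bis P4·P7 via (46.77,52.635): [(0, 38.2521) (20.0119, 36.703) (27.8974, 56.4205) (26.3566, 85) (0, 85)]  |A|=1232.1007
9. ⊥bis P4·P8 via (26.185,58.925): [(0, 38.2521) (20.0119, 36.703) (27.7176, 55.9709) (12.6574, 85) (0, 85)]  |A|=1030.3476
10. ⊥bis P4·P9 via (46.4,31.9): [(0, 38.2521) (20.0119, 36.703) (27.7176, 55.9709) (12.6574, 85) (0, 85)]  |A|=1030.3476
11. canonical 5-gon: [(0, 38.2521) (20.0119, 36.703) (27.7176, 55.9709) (12.6574, 85) (0, 85)]
12. shoelace: 1030.3476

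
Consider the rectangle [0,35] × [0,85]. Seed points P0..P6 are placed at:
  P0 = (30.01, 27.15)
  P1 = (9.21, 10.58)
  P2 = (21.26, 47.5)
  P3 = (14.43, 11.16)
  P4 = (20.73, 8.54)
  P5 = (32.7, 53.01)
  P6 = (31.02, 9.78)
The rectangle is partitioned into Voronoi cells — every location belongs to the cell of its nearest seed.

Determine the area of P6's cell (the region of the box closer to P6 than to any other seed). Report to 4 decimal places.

1. box [0,35]×[0,85]: [(0, 0) (35, 0) (35, 85) (0, 85)]
2. ⊥bis P6·P0 via (30.515,18.465): [(0, 16.6907) (0, 0) (35, 0) (35, 18.7258)]  |A|=619.7879
3. ⊥bis P6·P1 via (20.115,10.18): [(20.3973, 17.8767) (19.7416, 0) (35, 0) (35, 18.7258)]  |A|=273.1083
4. ⊥bis P6·P2 via (26.14,28.64): [(20.3973, 17.8767) (19.7416, 0) (35, 0) (35, 18.7258)]  |A|=273.1083
5. ⊥bis P6·P3 via (22.725,10.47): [(23.3554, 18.0487) (21.8541, 0) (35, 0) (35, 18.7258)]  |A|=227.6604
6. ⊥bis P6·P4 via (25.875,9.16): [(24.7938, 18.1323) (26.9788, 0) (35, 0) (35, 18.7258)]  |A|=168.281
7. ⊥bis P6·P5 via (31.86,31.395): [(24.7938, 18.1323) (26.9788, 0) (35, 0) (35, 18.7258)]  |A|=168.281
8. canonical 4-gon: [(24.7938, 18.1323) (26.9788, 0) (35, 0) (35, 18.7258)]
9. shoelace: 168.281

Area of P6's cell: 168.2810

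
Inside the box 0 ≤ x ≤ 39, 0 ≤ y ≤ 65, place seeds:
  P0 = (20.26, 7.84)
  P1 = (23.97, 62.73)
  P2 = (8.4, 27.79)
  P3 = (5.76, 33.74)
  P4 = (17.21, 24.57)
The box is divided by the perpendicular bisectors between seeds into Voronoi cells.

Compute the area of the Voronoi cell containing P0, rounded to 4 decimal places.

1. box [0,39]×[0,65]: [(0, 0) (39, 0) (39, 65) (0, 65)]
2. ⊥bis P0·P1 via (22.115,35.285): [(0, 36.7797) (0, 0) (39, 0) (39, 34.1437)]  |A|=1383.0081
3. ⊥bis P0·P2 via (14.33,17.815): [(0, 9.296) (0, 0) (39, 0) (39, 32.481)]  |A|=814.6513
4. ⊥bis P0·P3 via (13.01,20.79): [(0, 9.296) (0, 0) (39, 0) (39, 32.481)]  |A|=814.6513
5. ⊥bis P0·P4 via (18.735,16.205): [(8.4756, 14.3346) (0, 9.296) (0, 0) (39, 0) (39, 19.8995)]  |A|=622.6296
6. canonical 5-gon: [(8.4756, 14.3346) (0, 9.296) (0, 0) (39, 0) (39, 19.8995)]
7. shoelace: 622.6296

Area of P0's cell: 622.6296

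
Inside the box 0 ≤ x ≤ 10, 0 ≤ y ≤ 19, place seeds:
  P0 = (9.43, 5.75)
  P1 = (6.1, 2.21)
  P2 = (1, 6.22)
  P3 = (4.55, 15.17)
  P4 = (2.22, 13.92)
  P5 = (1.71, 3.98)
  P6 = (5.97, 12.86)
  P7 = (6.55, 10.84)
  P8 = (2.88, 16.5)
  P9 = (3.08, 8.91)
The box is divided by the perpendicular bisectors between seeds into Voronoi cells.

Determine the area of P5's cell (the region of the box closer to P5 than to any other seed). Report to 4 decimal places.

1. box [0,10]×[0,19]: [(0, 0) (10, 0) (10, 19) (0, 19)]
2. ⊥bis P5·P0 via (5.57,4.865): [(0, 0) (6.6854, 0) (2.3292, 19) (0, 19)]  |A|=85.6389
3. ⊥bis P5·P1 via (3.905,3.095): [(0, 0) (2.6571, 0) (5.2251, 6.3692) (2.3292, 19) (0, 19)]  |A|=72.8104
4. ⊥bis P5·P2 via (1.355,5.1): [(0, 4.6705) (0, 0) (2.6571, 0) (5.2055, 6.3205)]  |A|=20.5533
5. ⊥bis P5·P3 via (3.13,9.575): [(0, 4.6705) (0, 0) (2.6571, 0) (5.2055, 6.3205)]  |A|=20.5533
6. ⊥bis P5·P4 via (1.965,8.95): [(0, 4.6705) (0, 0) (2.6571, 0) (5.2055, 6.3205)]  |A|=20.5533
7. ⊥bis P5·P6 via (3.84,8.42): [(0, 4.6705) (0, 0) (2.6571, 0) (5.2055, 6.3205)]  |A|=20.5533
8. ⊥bis P5·P7 via (4.13,7.41): [(0, 4.6705) (0, 0) (2.6571, 0) (5.2055, 6.3205)]  |A|=20.5533
9. ⊥bis P5·P8 via (2.295,10.24): [(0, 4.6705) (0, 0) (2.6571, 0) (5.2055, 6.3205)]  |A|=20.5533
10. ⊥bis P5·P9 via (2.395,6.445): [(4.1019, 5.9707) (0, 4.6705) (0, 0) (2.6571, 0) (4.9675, 5.7301)]  |A|=20.2691
11. canonical 5-gon: [(4.1019, 5.9707) (0, 4.6705) (0, 0) (2.6571, 0) (4.9675, 5.7301)]
12. shoelace: 20.2691

Area of P5's cell: 20.2691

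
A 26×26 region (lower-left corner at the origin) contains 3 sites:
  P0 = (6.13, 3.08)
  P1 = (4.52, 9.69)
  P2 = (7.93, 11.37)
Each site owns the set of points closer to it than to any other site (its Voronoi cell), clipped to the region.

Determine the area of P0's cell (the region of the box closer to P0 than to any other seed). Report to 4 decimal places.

Area of P0's cell: 139.5816

1. box [0,26]×[0,26]: [(0, 0) (26, 0) (26, 26) (0, 26)]
2. ⊥bis P0·P1 via (5.325,6.385): [(0, 5.088) (0, 0) (26, 0) (26, 11.4208)]  |A|=214.6145
3. ⊥bis P0·P2 via (7.03,7.225): [(7.9519, 7.0248) (0, 5.088) (0, 0) (26, 0) (26, 3.1061)]  |A|=139.5816
4. canonical 5-gon: [(7.9519, 7.0248) (0, 5.088) (0, 0) (26, 0) (26, 3.1061)]
5. shoelace: 139.5816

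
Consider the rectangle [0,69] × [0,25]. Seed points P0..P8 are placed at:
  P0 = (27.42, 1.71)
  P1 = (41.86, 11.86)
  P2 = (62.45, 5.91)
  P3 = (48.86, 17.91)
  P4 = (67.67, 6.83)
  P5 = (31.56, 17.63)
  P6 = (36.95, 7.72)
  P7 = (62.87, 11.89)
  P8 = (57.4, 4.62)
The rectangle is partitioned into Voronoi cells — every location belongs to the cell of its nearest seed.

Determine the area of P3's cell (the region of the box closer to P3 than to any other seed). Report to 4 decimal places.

1. box [0,69]×[0,25]: [(0, 0) (69, 0) (69, 25) (0, 25)]
2. ⊥bis P3·P0 via (38.14,9.81): [(45.5524, 0) (69, 0) (69, 25) (26.6625, 25)]  |A|=822.3139
3. ⊥bis P3·P1 via (45.36,14.885): [(58.2249, 0) (69, 0) (69, 25) (36.6177, 25)]  |A|=539.467
4. ⊥bis P3·P2 via (55.655,11.91): [(51.7518, 7.4896) (67.2135, 25) (36.6177, 25)]  |A|=267.8722
5. ⊥bis P3·P4 via (58.265,12.37): [(51.7518, 7.4896) (62.6812, 19.8672) (65.7047, 25) (36.6177, 25)]  |A|=264
6. ⊥bis P3·P5 via (40.21,17.77): [(40.1593, 20.9023) (51.7518, 7.4896) (62.6812, 19.8672) (65.7047, 25) (40.093, 25)]  |A|=256.8798
7. ⊥bis P3·P6 via (42.905,12.815): [(40.1593, 20.9023) (51.7518, 7.4896) (62.6812, 19.8672) (65.7047, 25) (40.093, 25)]  |A|=256.8798
8. ⊥bis P3·P7 via (55.865,14.9): [(40.1593, 20.9023) (51.7518, 7.4896) (53.5614, 9.539) (60.2049, 25) (40.093, 25)]  |A|=206.5722
9. ⊥bis P3·P8 via (53.13,11.265): [(40.1593, 20.9023) (50.146, 9.3475) (54.7505, 12.3063) (60.2049, 25) (40.093, 25)]  |A|=198.6337
10. canonical 5-gon: [(40.1593, 20.9023) (50.146, 9.3475) (54.7505, 12.3063) (60.2049, 25) (40.093, 25)]
11. shoelace: 198.6337

Area of P3's cell: 198.6337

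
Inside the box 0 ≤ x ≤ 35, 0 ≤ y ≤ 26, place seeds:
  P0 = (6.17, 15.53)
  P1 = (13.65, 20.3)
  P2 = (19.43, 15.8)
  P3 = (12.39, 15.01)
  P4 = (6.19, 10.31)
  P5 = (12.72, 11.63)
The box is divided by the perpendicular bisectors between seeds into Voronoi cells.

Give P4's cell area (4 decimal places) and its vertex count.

1. box [0,35]×[0,26]: [(0, 0) (35, 0) (35, 26) (0, 26)]
2. ⊥bis P4·P0 via (6.18,12.92): [(0, 12.8963) (0, 0) (35, 0) (35, 13.0304)]  |A|=453.718
3. ⊥bis P4·P1 via (9.92,15.305): [(13.0785, 12.9464) (0, 12.8963) (0, 0) (30.4156, 0)]  |A|=281.2185
4. ⊥bis P4·P2 via (12.81,13.055): [(12.8554, 12.9456) (0, 12.8963) (0, 0) (18.2233, 0)]  |A|=200.849
5. ⊥bis P4·P3 via (9.29,12.66): [(17.4218, 1.933) (9.0845, 12.9311) (0, 12.8963) (0, 0) (18.2233, 0)]  |A|=180.0523
6. ⊥bis P4·P5 via (9.455,10.97): [(9.0586, 12.931) (0, 12.8963) (0, 0) (11.6725, 0)]  |A|=133.8801
7. canonical 4-gon: [(9.0586, 12.931) (0, 12.8963) (0, 0) (11.6725, 0)]
8. shoelace: 133.8801

Area of P4's cell: 133.8801 (4 vertices)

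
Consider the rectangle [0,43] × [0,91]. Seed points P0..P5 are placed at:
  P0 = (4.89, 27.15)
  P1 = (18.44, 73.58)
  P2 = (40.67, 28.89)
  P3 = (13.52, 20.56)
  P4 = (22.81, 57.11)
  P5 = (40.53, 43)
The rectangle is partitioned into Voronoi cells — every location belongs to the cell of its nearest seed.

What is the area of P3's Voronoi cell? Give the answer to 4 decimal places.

1. box [0,43]×[0,91]: [(0, 0) (43, 0) (43, 91) (0, 91)]
2. ⊥bis P3·P0 via (9.205,23.855): [(0, 11.8005) (0, 0) (43, 0) (43, 68.1116)]  |A|=1718.1097
3. ⊥bis P3·P1 via (15.98,47.07): [(26.2076, 46.1209) (0, 11.8005) (0, 0) (43, 0) (43, 44.5627)]  |A|=1520.3884
4. ⊥bis P3·P2 via (27.095,24.725): [(22.1577, 40.8173) (0, 11.8005) (0, 0) (34.681, 0)]  |A|=838.5274
5. ⊥bis P3·P4 via (18.165,38.835): [(23.155, 37.5667) (20.241, 38.3073) (0, 11.8005) (0, 0) (34.681, 0)]  |A|=834.1607
6. ⊥bis P3·P5 via (27.025,31.78): [(23.704, 35.7774) (21.9664, 37.8688) (20.241, 38.3073) (0, 11.8005) (0, 0) (34.681, 0)]  |A|=833.1802
7. canonical 6-gon: [(23.704, 35.7774) (21.9664, 37.8688) (20.241, 38.3073) (0, 11.8005) (0, 0) (34.681, 0)]
8. shoelace: 833.1802

Area of P3's cell: 833.1802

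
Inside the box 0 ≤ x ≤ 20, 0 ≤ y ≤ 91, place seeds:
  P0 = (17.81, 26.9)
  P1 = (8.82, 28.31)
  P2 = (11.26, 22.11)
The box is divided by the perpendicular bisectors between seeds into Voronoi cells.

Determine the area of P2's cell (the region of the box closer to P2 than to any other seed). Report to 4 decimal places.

1. box [0,20]×[0,91]: [(0, 0) (20, 0) (20, 91) (0, 91)]
2. ⊥bis P2·P0 via (14.535,24.505): [(0, 44.3806) (0, 0) (20, 0) (20, 17.032)]  |A|=614.1261
3. ⊥bis P2·P1 via (10.04,25.21): [(13.1301, 26.4261) (0, 21.2588) (0, 0) (20, 0) (20, 17.032)]  |A|=462.33
4. canonical 5-gon: [(13.1301, 26.4261) (0, 21.2588) (0, 0) (20, 0) (20, 17.032)]
5. shoelace: 462.33

Area of P2's cell: 462.3300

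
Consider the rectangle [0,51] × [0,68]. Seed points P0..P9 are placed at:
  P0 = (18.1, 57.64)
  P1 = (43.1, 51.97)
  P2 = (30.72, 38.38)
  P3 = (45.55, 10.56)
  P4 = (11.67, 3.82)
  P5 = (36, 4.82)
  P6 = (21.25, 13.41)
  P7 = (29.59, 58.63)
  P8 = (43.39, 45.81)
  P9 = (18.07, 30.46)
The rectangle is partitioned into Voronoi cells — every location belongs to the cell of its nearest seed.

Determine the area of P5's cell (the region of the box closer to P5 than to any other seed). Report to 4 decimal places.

1. box [0,51]×[0,68]: [(0, 0) (51, 0) (51, 68) (0, 68)]
2. ⊥bis P5·P0 via (27.05,31.23): [(0, 22.0631) (0, 0) (51, 0) (51, 39.3463)]  |A|=1565.941
3. ⊥bis P5·P1 via (39.55,28.395): [(25.1036, 30.5704) (0, 22.0631) (0, 0) (51, 0) (51, 26.6708)]  |A|=1401.8158
4. ⊥bis P5·P2 via (33.36,21.6): [(0, 16.3515) (0, 0) (51, 0) (51, 24.3753)]  |A|=1038.5326
5. ⊥bis P5·P3 via (40.775,7.69): [(32.4961, 21.4641) (0, 16.3515) (0, 0) (45.3971, 0)]  |A|=752.8828
6. ⊥bis P5·P4 via (23.835,4.32): [(32.4961, 21.4641) (23.1905, 20) (24.0126, 0) (45.3971, 0)]  |A|=323.1572
7. ⊥bis P5·P6 via (28.625,9.115): [(34.1826, 18.6581) (23.9667, 1.1161) (24.0126, 0) (45.3971, 0)]  |A|=205.6007
8. ⊥bis P5·P7 via (32.795,31.725): [(34.1826, 18.6581) (23.9667, 1.1161) (24.0126, 0) (45.3971, 0)]  |A|=205.6007
9. ⊥bis P5·P8 via (39.695,25.315): [(34.1826, 18.6581) (23.9667, 1.1161) (24.0126, 0) (45.3971, 0)]  |A|=205.6007
10. ⊥bis P5·P9 via (27.035,17.64): [(34.1826, 18.6581) (23.9667, 1.1161) (24.0126, 0) (45.3971, 0)]  |A|=205.6007
11. canonical 4-gon: [(34.1826, 18.6581) (23.9667, 1.1161) (24.0126, 0) (45.3971, 0)]
12. shoelace: 205.6007

Area of P5's cell: 205.6007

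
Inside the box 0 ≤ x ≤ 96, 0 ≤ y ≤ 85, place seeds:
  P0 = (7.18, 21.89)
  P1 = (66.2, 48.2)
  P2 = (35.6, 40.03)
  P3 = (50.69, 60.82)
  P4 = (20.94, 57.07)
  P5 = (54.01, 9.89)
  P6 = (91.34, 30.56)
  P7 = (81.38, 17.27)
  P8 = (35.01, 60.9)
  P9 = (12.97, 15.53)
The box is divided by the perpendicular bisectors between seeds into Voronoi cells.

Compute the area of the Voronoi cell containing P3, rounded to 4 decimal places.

1. box [0,96]×[0,85]: [(0, 0) (96, 0) (96, 85) (0, 85)]
2. ⊥bis P3·P0 via (28.935,41.355): [(0, 73.6941) (65.9368, 0) (96, 0) (96, 85) (0, 85)]  |A|=5730.4213
3. ⊥bis P3·P1 via (58.445,54.51): [(0, 73.6941) (38.7843, 30.347) (83.2538, 85) (0, 85)]  |A|=2494.2806
4. ⊥bis P3·P2 via (43.145,50.425): [(0, 81.7409) (50.6744, 44.9599) (83.2538, 85) (0, 85)]  |A|=1749.3189
5. ⊥bis P3·P4 via (35.815,58.945): [(36.2589, 55.4231) (50.6744, 44.9599) (83.2538, 85) (32.5308, 85)]  |A|=1209.1543
6. ⊥bis P3·P5 via (52.35,35.355): [(36.2589, 55.4231) (50.6744, 44.9599) (83.2538, 85) (32.5308, 85)]  |A|=1209.1543
7. ⊥bis P3·P6 via (71.015,45.69): [(36.2589, 55.4231) (50.6744, 44.9599) (83.2538, 85) (32.5308, 85)]  |A|=1209.1543
8. ⊥bis P3·P7 via (66.035,39.045): [(36.2589, 55.4231) (50.6744, 44.9599) (83.2538, 85) (32.5308, 85)]  |A|=1209.1543
9. ⊥bis P3·P8 via (42.85,60.86): [(42.798, 50.6768) (50.6744, 44.9599) (83.2538, 85) (42.9732, 85)]  |A|=942.0903
10. ⊥bis P3·P9 via (31.83,38.175): [(42.798, 50.6768) (50.6744, 44.9599) (83.2538, 85) (42.9732, 85)]  |A|=942.0903
11. canonical 4-gon: [(42.798, 50.6768) (50.6744, 44.9599) (83.2538, 85) (42.9732, 85)]
12. shoelace: 942.0903

Area of P3's cell: 942.0903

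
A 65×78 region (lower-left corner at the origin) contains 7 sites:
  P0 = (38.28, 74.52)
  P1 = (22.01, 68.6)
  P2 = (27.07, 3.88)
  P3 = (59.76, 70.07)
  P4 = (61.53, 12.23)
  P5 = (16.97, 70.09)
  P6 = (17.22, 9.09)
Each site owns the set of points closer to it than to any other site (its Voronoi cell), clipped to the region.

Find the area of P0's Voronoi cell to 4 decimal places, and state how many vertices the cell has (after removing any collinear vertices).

Area of P0's cell: 438.5841 (4 vertices)

1. box [0,65]×[0,78]: [(0, 0) (65, 0) (65, 78) (0, 78)]
2. ⊥bis P0·P1 via (30.145,71.56): [(56.1828, 0) (65, 0) (65, 78) (27.8017, 78)]  |A|=1794.6024
3. ⊥bis P0·P2 via (32.675,39.2): [(42.486, 37.6431) (65, 34.0703) (65, 78) (27.8017, 78)]  |A|=1245.1203
4. ⊥bis P0·P3 via (49.02,72.295): [(42.0751, 38.7723) (50.2019, 78) (27.8017, 78)]  |A|=439.3532
5. ⊥bis P0·P4 via (49.905,43.375): [(41.5369, 40.2516) (42.4524, 40.5933) (50.2019, 78) (27.8017, 78)]  |A|=438.5841
6. ⊥bis P0·P5 via (27.625,72.305): [(41.5369, 40.2516) (42.4524, 40.5933) (50.2019, 78) (27.8017, 78)]  |A|=438.5841
7. ⊥bis P0·P6 via (27.75,41.805): [(41.5369, 40.2516) (42.4524, 40.5933) (50.2019, 78) (27.8017, 78)]  |A|=438.5841
8. canonical 4-gon: [(41.5369, 40.2516) (42.4524, 40.5933) (50.2019, 78) (27.8017, 78)]
9. shoelace: 438.5841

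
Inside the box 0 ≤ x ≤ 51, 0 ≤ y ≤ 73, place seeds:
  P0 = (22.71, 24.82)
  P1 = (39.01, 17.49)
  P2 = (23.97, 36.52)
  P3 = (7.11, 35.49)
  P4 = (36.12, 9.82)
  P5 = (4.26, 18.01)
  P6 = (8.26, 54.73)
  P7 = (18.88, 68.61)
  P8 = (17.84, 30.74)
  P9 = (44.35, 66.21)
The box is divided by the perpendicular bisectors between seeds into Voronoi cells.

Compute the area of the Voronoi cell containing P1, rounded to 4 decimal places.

1. box [0,51]×[0,73]: [(0, 0) (51, 0) (51, 73) (0, 73)]
2. ⊥bis P1·P0 via (30.86,21.155): [(21.3467, 0) (51, 0) (51, 65.9411)]  |A|=977.6841
3. ⊥bis P1·P2 via (31.49,27.005): [(34.5938, 29.458) (21.3467, 0) (51, 0) (51, 42.4244)]  |A|=784.7743
4. ⊥bis P1·P3 via (23.06,26.49): [(34.5938, 29.458) (21.3467, 0) (51, 0) (51, 42.4244)]  |A|=784.7743
5. ⊥bis P1·P4 via (37.565,13.655): [(34.5938, 29.458) (28.9475, 16.902) (51, 8.5928) (51, 42.4244)]  |A|=439.4279
6. ⊥bis P1·P5 via (21.635,17.75): [(34.5938, 29.458) (28.9475, 16.902) (51, 8.5928) (51, 42.4244)]  |A|=439.4279
7. ⊥bis P1·P6 via (23.635,36.11): [(34.5938, 29.458) (28.9475, 16.902) (51, 8.5928) (51, 42.4244)]  |A|=439.4279
8. ⊥bis P1·P7 via (28.945,43.05): [(34.5938, 29.458) (28.9475, 16.902) (51, 8.5928) (51, 42.4244)]  |A|=439.4279
9. ⊥bis P1·P8 via (28.425,24.115): [(34.5938, 29.458) (28.9475, 16.902) (51, 8.5928) (51, 42.4244)]  |A|=439.4279
10. ⊥bis P1·P9 via (41.68,41.85): [(49.2267, 41.0228) (34.5938, 29.458) (28.9475, 16.902) (51, 8.5928) (51, 40.8285)]  |A|=438.0129
11. canonical 5-gon: [(49.2267, 41.0228) (34.5938, 29.458) (28.9475, 16.902) (51, 8.5928) (51, 40.8285)]
12. shoelace: 438.0129

Area of P1's cell: 438.0129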